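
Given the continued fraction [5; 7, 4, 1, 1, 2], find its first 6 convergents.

5/1, 36/7, 149/29, 185/36, 334/65, 853/166

Using the convergent recurrence p_i = a_i*p_{i-1} + p_{i-2}, q_i = a_i*q_{i-1} + q_{i-2} with p_{-2}=0, p_{-1}=1, q_{-2}=1, q_{-1}=0:
  i=0: a_0=5, p_0 = 5*1 + 0 = 5, q_0 = 5*0 + 1 = 1.
  i=1: a_1=7, p_1 = 7*5 + 1 = 36, q_1 = 7*1 + 0 = 7.
  i=2: a_2=4, p_2 = 4*36 + 5 = 149, q_2 = 4*7 + 1 = 29.
  i=3: a_3=1, p_3 = 1*149 + 36 = 185, q_3 = 1*29 + 7 = 36.
  i=4: a_4=1, p_4 = 1*185 + 149 = 334, q_4 = 1*36 + 29 = 65.
  i=5: a_5=2, p_5 = 2*334 + 185 = 853, q_5 = 2*65 + 36 = 166.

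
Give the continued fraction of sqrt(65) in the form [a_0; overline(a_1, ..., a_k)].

Write x_i = (sqrt(65) + m_i)/d_i with (m_0, d_0) = (0, 1). a_0 = floor(sqrt(65)) = 8, since 8^2 = 64 <= 65 < 81 = 9^2.
Iterate m_{i+1} = d_i*a_i - m_i, d_{i+1} = (65 - m_{i+1}^2)/d_i, a_{i+1} = floor((a_0 + m_{i+1})/d_{i+1}):
  m_1 = 1*8 - 0 = 8, d_1 = (65 - 8^2)/1 = 1/1 = 1, a_1 = floor((8 + 8)/1) = 16.
  m_2 = 1*16 - 8 = 8, d_2 = (65 - 8^2)/1 = 1/1 = 1: (m_2, d_2) = (m_1, d_1) = (8, 1), so from here the quotient a_1 repeats; the period length is 1.
Hence the expansion of sqrt(65) is a_0 = 8 followed by the repeating block 16 (period 1).

[8; overline(16)]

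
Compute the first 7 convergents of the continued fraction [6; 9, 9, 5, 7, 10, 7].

6/1, 55/9, 501/82, 2560/419, 18421/3015, 186770/30569, 1325811/216998

Using the convergent recurrence p_i = a_i*p_{i-1} + p_{i-2}, q_i = a_i*q_{i-1} + q_{i-2} with p_{-2}=0, p_{-1}=1, q_{-2}=1, q_{-1}=0:
  i=0: a_0=6, p_0 = 6*1 + 0 = 6, q_0 = 6*0 + 1 = 1.
  i=1: a_1=9, p_1 = 9*6 + 1 = 55, q_1 = 9*1 + 0 = 9.
  i=2: a_2=9, p_2 = 9*55 + 6 = 501, q_2 = 9*9 + 1 = 82.
  i=3: a_3=5, p_3 = 5*501 + 55 = 2560, q_3 = 5*82 + 9 = 419.
  i=4: a_4=7, p_4 = 7*2560 + 501 = 18421, q_4 = 7*419 + 82 = 3015.
  i=5: a_5=10, p_5 = 10*18421 + 2560 = 186770, q_5 = 10*3015 + 419 = 30569.
  i=6: a_6=7, p_6 = 7*186770 + 18421 = 1325811, q_6 = 7*30569 + 3015 = 216998.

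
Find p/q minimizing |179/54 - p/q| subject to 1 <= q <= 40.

116/35

Expand x = 179/54 as a continued fraction with the Euclidean algorithm:
  179 = 3*54 + 17, so a_0 = 3.
  54 = 3*17 + 3, so a_1 = 3.
  17 = 5*3 + 2, so a_2 = 5.
  3 = 1*2 + 1, so a_3 = 1.
  2 = 2*1 + 0, so a_4 = 2.
so x = [3; 3, 5, 1, 2].
Convergents (p_i = a_i*p_{i-1} + p_{i-2}, q_i = a_i*q_{i-1} + q_{i-2} with p_{-2}=0, p_{-1}=1, q_{-2}=1, q_{-1}=0), until the denominator exceeds 40:
  i=0: a_0=3, p_0 = 3*1 + 0 = 3, q_0 = 3*0 + 1 = 1.
  i=1: a_1=3, p_1 = 3*3 + 1 = 10, q_1 = 3*1 + 0 = 3.
  i=2: a_2=5, p_2 = 5*10 + 3 = 53, q_2 = 5*3 + 1 = 16.
  i=3: a_3=1, p_3 = 1*53 + 10 = 63, q_3 = 1*16 + 3 = 19.
  i=4: a_4=2, p_4 = 2*63 + 53 = 179, q_4 = 2*19 + 16 = 54.
q_4 = 54 > 40, so the last convergent with denominator <= 40 is p_3/q_3 = 63/19.
The closest fraction with denominator <= 40 is either p_3/q_3 or the intermediate fraction (k*p_3 + p_2)/(k*q_3 + q_2) with the largest k >= 1 whose denominator stays <= 40; these approach x as k grows, and every other convergent or intermediate fraction in range is farther away.
Largest k: floor((40 - q_2)/q_3) = floor((40 - 16)/19) = 1.
That gives (1*63 + 53)/(1*19 + 16) = 116/35.
Compare the errors: |x - 63/19| = |179*19 - 63*54|/(54*19) = 1/1026, and |x - 116/35| = |179*35 - 116*54|/(54*35) = 1/1890.
Cross-multiplying, 1*1026 = 1026 < 1890 = 1*1890, so 1/1890 is smaller: the intermediate fraction 116/35 is closer to x than 63/19.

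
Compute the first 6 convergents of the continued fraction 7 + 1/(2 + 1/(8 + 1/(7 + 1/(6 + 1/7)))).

7/1, 15/2, 127/17, 904/121, 5551/743, 39761/5322

Using the convergent recurrence p_i = a_i*p_{i-1} + p_{i-2}, q_i = a_i*q_{i-1} + q_{i-2} with p_{-2}=0, p_{-1}=1, q_{-2}=1, q_{-1}=0:
  i=0: a_0=7, p_0 = 7*1 + 0 = 7, q_0 = 7*0 + 1 = 1.
  i=1: a_1=2, p_1 = 2*7 + 1 = 15, q_1 = 2*1 + 0 = 2.
  i=2: a_2=8, p_2 = 8*15 + 7 = 127, q_2 = 8*2 + 1 = 17.
  i=3: a_3=7, p_3 = 7*127 + 15 = 904, q_3 = 7*17 + 2 = 121.
  i=4: a_4=6, p_4 = 6*904 + 127 = 5551, q_4 = 6*121 + 17 = 743.
  i=5: a_5=7, p_5 = 7*5551 + 904 = 39761, q_5 = 7*743 + 121 = 5322.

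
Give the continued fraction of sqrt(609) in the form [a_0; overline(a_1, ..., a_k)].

[24; overline(1, 2, 9, 1, 1, 6, 1, 1, 9, 2, 1, 48)]

Write x_i = (sqrt(609) + m_i)/d_i with (m_0, d_0) = (0, 1). a_0 = floor(sqrt(609)) = 24, since 24^2 = 576 <= 609 < 625 = 25^2.
Iterate m_{i+1} = d_i*a_i - m_i, d_{i+1} = (609 - m_{i+1}^2)/d_i, a_{i+1} = floor((a_0 + m_{i+1})/d_{i+1}):
  m_1 = 1*24 - 0 = 24, d_1 = (609 - 24^2)/1 = 33/1 = 33, a_1 = floor((24 + 24)/33) = 1.
  m_2 = 33*1 - 24 = 9, d_2 = (609 - 9^2)/33 = 528/33 = 16, a_2 = floor((24 + 9)/16) = 2.
  m_3 = 16*2 - 9 = 23, d_3 = (609 - 23^2)/16 = 80/16 = 5, a_3 = floor((24 + 23)/5) = 9.
  m_4 = 5*9 - 23 = 22, d_4 = (609 - 22^2)/5 = 125/5 = 25, a_4 = floor((24 + 22)/25) = 1.
  m_5 = 25*1 - 22 = 3, d_5 = (609 - 3^2)/25 = 600/25 = 24, a_5 = floor((24 + 3)/24) = 1.
  m_6 = 24*1 - 3 = 21, d_6 = (609 - 21^2)/24 = 168/24 = 7, a_6 = floor((24 + 21)/7) = 6.
  m_7 = 7*6 - 21 = 21, d_7 = (609 - 21^2)/7 = 168/7 = 24, a_7 = floor((24 + 21)/24) = 1.
  m_8 = 24*1 - 21 = 3, d_8 = (609 - 3^2)/24 = 600/24 = 25, a_8 = floor((24 + 3)/25) = 1.
  m_9 = 25*1 - 3 = 22, d_9 = (609 - 22^2)/25 = 125/25 = 5, a_9 = floor((24 + 22)/5) = 9.
  m_10 = 5*9 - 22 = 23, d_10 = (609 - 23^2)/5 = 80/5 = 16, a_10 = floor((24 + 23)/16) = 2.
  m_11 = 16*2 - 23 = 9, d_11 = (609 - 9^2)/16 = 528/16 = 33, a_11 = floor((24 + 9)/33) = 1.
  m_12 = 33*1 - 9 = 24, d_12 = (609 - 24^2)/33 = 33/33 = 1, a_12 = floor((24 + 24)/1) = 48.
  m_13 = 1*48 - 24 = 24, d_13 = (609 - 24^2)/1 = 33/1 = 33: (m_13, d_13) = (m_1, d_1) = (24, 33), so from here the quotients repeat a_1, ..., a_12; the period length is 12.
Hence the expansion of sqrt(609) is a_0 = 24 followed by the repeating block 1, 2, 9, 1, 1, 6, 1, 1, 9, 2, 1, 48 (period 12).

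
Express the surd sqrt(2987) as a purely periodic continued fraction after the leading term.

Write x_i = (sqrt(2987) + m_i)/d_i with (m_0, d_0) = (0, 1). a_0 = floor(sqrt(2987)) = 54, since 54^2 = 2916 <= 2987 < 3025 = 55^2.
Iterate m_{i+1} = d_i*a_i - m_i, d_{i+1} = (2987 - m_{i+1}^2)/d_i, a_{i+1} = floor((a_0 + m_{i+1})/d_{i+1}):
  m_1 = 1*54 - 0 = 54, d_1 = (2987 - 54^2)/1 = 71/1 = 71, a_1 = floor((54 + 54)/71) = 1.
  m_2 = 71*1 - 54 = 17, d_2 = (2987 - 17^2)/71 = 2698/71 = 38, a_2 = floor((54 + 17)/38) = 1.
  m_3 = 38*1 - 17 = 21, d_3 = (2987 - 21^2)/38 = 2546/38 = 67, a_3 = floor((54 + 21)/67) = 1.
  m_4 = 67*1 - 21 = 46, d_4 = (2987 - 46^2)/67 = 871/67 = 13, a_4 = floor((54 + 46)/13) = 7.
  m_5 = 13*7 - 46 = 45, d_5 = (2987 - 45^2)/13 = 962/13 = 74, a_5 = floor((54 + 45)/74) = 1.
  m_6 = 74*1 - 45 = 29, d_6 = (2987 - 29^2)/74 = 2146/74 = 29, a_6 = floor((54 + 29)/29) = 2.
  m_7 = 29*2 - 29 = 29, d_7 = (2987 - 29^2)/29 = 2146/29 = 74, a_7 = floor((54 + 29)/74) = 1.
  m_8 = 74*1 - 29 = 45, d_8 = (2987 - 45^2)/74 = 962/74 = 13, a_8 = floor((54 + 45)/13) = 7.
  m_9 = 13*7 - 45 = 46, d_9 = (2987 - 46^2)/13 = 871/13 = 67, a_9 = floor((54 + 46)/67) = 1.
  m_10 = 67*1 - 46 = 21, d_10 = (2987 - 21^2)/67 = 2546/67 = 38, a_10 = floor((54 + 21)/38) = 1.
  m_11 = 38*1 - 21 = 17, d_11 = (2987 - 17^2)/38 = 2698/38 = 71, a_11 = floor((54 + 17)/71) = 1.
  m_12 = 71*1 - 17 = 54, d_12 = (2987 - 54^2)/71 = 71/71 = 1, a_12 = floor((54 + 54)/1) = 108.
  m_13 = 1*108 - 54 = 54, d_13 = (2987 - 54^2)/1 = 71/1 = 71: (m_13, d_13) = (m_1, d_1) = (54, 71), so from here the quotients repeat a_1, ..., a_12; the period length is 12.
Hence the expansion of sqrt(2987) is a_0 = 54 followed by the repeating block 1, 1, 1, 7, 1, 2, 1, 7, 1, 1, 1, 108 (period 12).

[54; (1, 1, 1, 7, 1, 2, 1, 7, 1, 1, 1, 108)]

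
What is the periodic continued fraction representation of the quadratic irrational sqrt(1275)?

[35; (1, 2, 2, 2, 2, 2, 1, 70)]

Write x_i = (sqrt(1275) + m_i)/d_i with (m_0, d_0) = (0, 1). a_0 = floor(sqrt(1275)) = 35, since 35^2 = 1225 <= 1275 < 1296 = 36^2.
Iterate m_{i+1} = d_i*a_i - m_i, d_{i+1} = (1275 - m_{i+1}^2)/d_i, a_{i+1} = floor((a_0 + m_{i+1})/d_{i+1}):
  m_1 = 1*35 - 0 = 35, d_1 = (1275 - 35^2)/1 = 50/1 = 50, a_1 = floor((35 + 35)/50) = 1.
  m_2 = 50*1 - 35 = 15, d_2 = (1275 - 15^2)/50 = 1050/50 = 21, a_2 = floor((35 + 15)/21) = 2.
  m_3 = 21*2 - 15 = 27, d_3 = (1275 - 27^2)/21 = 546/21 = 26, a_3 = floor((35 + 27)/26) = 2.
  m_4 = 26*2 - 27 = 25, d_4 = (1275 - 25^2)/26 = 650/26 = 25, a_4 = floor((35 + 25)/25) = 2.
  m_5 = 25*2 - 25 = 25, d_5 = (1275 - 25^2)/25 = 650/25 = 26, a_5 = floor((35 + 25)/26) = 2.
  m_6 = 26*2 - 25 = 27, d_6 = (1275 - 27^2)/26 = 546/26 = 21, a_6 = floor((35 + 27)/21) = 2.
  m_7 = 21*2 - 27 = 15, d_7 = (1275 - 15^2)/21 = 1050/21 = 50, a_7 = floor((35 + 15)/50) = 1.
  m_8 = 50*1 - 15 = 35, d_8 = (1275 - 35^2)/50 = 50/50 = 1, a_8 = floor((35 + 35)/1) = 70.
  m_9 = 1*70 - 35 = 35, d_9 = (1275 - 35^2)/1 = 50/1 = 50: (m_9, d_9) = (m_1, d_1) = (35, 50), so from here the quotients repeat a_1, ..., a_8; the period length is 8.
Hence the expansion of sqrt(1275) is a_0 = 35 followed by the repeating block 1, 2, 2, 2, 2, 2, 1, 70 (period 8).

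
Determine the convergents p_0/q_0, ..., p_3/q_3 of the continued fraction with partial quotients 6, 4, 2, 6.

Using the convergent recurrence p_i = a_i*p_{i-1} + p_{i-2}, q_i = a_i*q_{i-1} + q_{i-2} with p_{-2}=0, p_{-1}=1, q_{-2}=1, q_{-1}=0:
  i=0: a_0=6, p_0 = 6*1 + 0 = 6, q_0 = 6*0 + 1 = 1.
  i=1: a_1=4, p_1 = 4*6 + 1 = 25, q_1 = 4*1 + 0 = 4.
  i=2: a_2=2, p_2 = 2*25 + 6 = 56, q_2 = 2*4 + 1 = 9.
  i=3: a_3=6, p_3 = 6*56 + 25 = 361, q_3 = 6*9 + 4 = 58.

6/1, 25/4, 56/9, 361/58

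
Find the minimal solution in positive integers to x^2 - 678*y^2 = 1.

(x, y) = (677, 26)

First expand sqrt(678) as a continued fraction. With x_i = (sqrt(678) + m_i)/d_i and (m_0, d_0) = (0, 1): a_0 = floor(sqrt(678)) = 26, since 26^2 = 676 <= 678 < 729 = 27^2.
Iterate m_{i+1} = d_i*a_i - m_i, d_{i+1} = (678 - m_{i+1}^2)/d_i, a_{i+1} = floor((a_0 + m_{i+1})/d_{i+1}):
  m_1 = 1*26 - 0 = 26, d_1 = (678 - 26^2)/1 = 2/1 = 2, a_1 = floor((26 + 26)/2) = 26.
  m_2 = 2*26 - 26 = 26, d_2 = (678 - 26^2)/2 = 2/2 = 1, a_2 = floor((26 + 26)/1) = 52.
  m_3 = 1*52 - 26 = 26, d_3 = (678 - 26^2)/1 = 2/1 = 2: (m_3, d_3) = (m_1, d_1) = (26, 2), so from here the quotients repeat a_1, a_2; the period length is 2.
So sqrt(678) = [26; (26, 52)] with period length k = 2.
k is even, so the fundamental solution of x^2 - 678y^2 = 1 is (p_{k-1}, q_{k-1}) = (p_1, q_1); compute convergents through index 1.
Convergents (p_i = a_i*p_{i-1} + p_{i-2}, q_i = a_i*q_{i-1} + q_{i-2} with p_{-2}=0, p_{-1}=1, q_{-2}=1, q_{-1}=0):
  i=0: a_0=26, p_0 = 26*1 + 0 = 26, q_0 = 26*0 + 1 = 1.
  i=1: a_1=26, p_1 = 26*26 + 1 = 677, q_1 = 26*1 + 0 = 26.
Check: 677^2 - 678*26^2 = 458329 - 458328 = 1, so (x, y) = (677, 26) solves the equation, and by the theorem it is the least positive solution.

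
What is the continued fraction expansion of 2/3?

Run the Euclidean algorithm on 2 and 3; the successive quotients are the partial quotients a_0, a_1, ... (each step inverts the fractional part left over by the previous one):
  2 = 0*3 + 2, so a_0 = 0.
  3 = 1*2 + 1, so a_1 = 1.
  2 = 2*1 + 0, so a_2 = 2.
The remainder reaches 0 after 3 divisions, so the expansion has 3 partial quotients, read off in order.

[0; 1, 2]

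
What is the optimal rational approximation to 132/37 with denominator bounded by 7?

Expand x = 132/37 as a continued fraction with the Euclidean algorithm:
  132 = 3*37 + 21, so a_0 = 3.
  37 = 1*21 + 16, so a_1 = 1.
  21 = 1*16 + 5, so a_2 = 1.
  16 = 3*5 + 1, so a_3 = 3.
  5 = 5*1 + 0, so a_4 = 5.
so x = [3; 1, 1, 3, 5].
Convergents (p_i = a_i*p_{i-1} + p_{i-2}, q_i = a_i*q_{i-1} + q_{i-2} with p_{-2}=0, p_{-1}=1, q_{-2}=1, q_{-1}=0), until the denominator exceeds 7:
  i=0: a_0=3, p_0 = 3*1 + 0 = 3, q_0 = 3*0 + 1 = 1.
  i=1: a_1=1, p_1 = 1*3 + 1 = 4, q_1 = 1*1 + 0 = 1.
  i=2: a_2=1, p_2 = 1*4 + 3 = 7, q_2 = 1*1 + 1 = 2.
  i=3: a_3=3, p_3 = 3*7 + 4 = 25, q_3 = 3*2 + 1 = 7.
  i=4: a_4=5, p_4 = 5*25 + 7 = 132, q_4 = 5*7 + 2 = 37.
q_4 = 37 > 7, so the last convergent with denominator <= 7 is p_3/q_3 = 25/7.
The closest fraction with denominator <= 7 is either p_3/q_3 or the intermediate fraction (k*p_3 + p_2)/(k*q_3 + q_2) with the largest k >= 1 whose denominator stays <= 7; these approach x as k grows, and every other convergent or intermediate fraction in range is farther away.
Largest k: floor((7 - q_2)/q_3) = floor((7 - 2)/7) = 0.
Since k = 0, no intermediate fraction beyond p_3/q_3 has denominator <= 7, so the convergent 25/7 is the closest (its error is |132*7 - 25*37|/(37*7) = 1/259).

25/7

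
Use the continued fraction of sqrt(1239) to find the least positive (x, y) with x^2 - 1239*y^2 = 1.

First expand sqrt(1239) as a continued fraction. With x_i = (sqrt(1239) + m_i)/d_i and (m_0, d_0) = (0, 1): a_0 = floor(sqrt(1239)) = 35, since 35^2 = 1225 <= 1239 < 1296 = 36^2.
Iterate m_{i+1} = d_i*a_i - m_i, d_{i+1} = (1239 - m_{i+1}^2)/d_i, a_{i+1} = floor((a_0 + m_{i+1})/d_{i+1}):
  m_1 = 1*35 - 0 = 35, d_1 = (1239 - 35^2)/1 = 14/1 = 14, a_1 = floor((35 + 35)/14) = 5.
  m_2 = 14*5 - 35 = 35, d_2 = (1239 - 35^2)/14 = 14/14 = 1, a_2 = floor((35 + 35)/1) = 70.
  m_3 = 1*70 - 35 = 35, d_3 = (1239 - 35^2)/1 = 14/1 = 14: (m_3, d_3) = (m_1, d_1) = (35, 14), so from here the quotients repeat a_1, a_2; the period length is 2.
So sqrt(1239) = [35; (5, 70)] with period length k = 2.
k is even, so the fundamental solution of x^2 - 1239y^2 = 1 is (p_{k-1}, q_{k-1}) = (p_1, q_1); compute convergents through index 1.
Convergents (p_i = a_i*p_{i-1} + p_{i-2}, q_i = a_i*q_{i-1} + q_{i-2} with p_{-2}=0, p_{-1}=1, q_{-2}=1, q_{-1}=0):
  i=0: a_0=35, p_0 = 35*1 + 0 = 35, q_0 = 35*0 + 1 = 1.
  i=1: a_1=5, p_1 = 5*35 + 1 = 176, q_1 = 5*1 + 0 = 5.
Check: 176^2 - 1239*5^2 = 30976 - 30975 = 1, so (x, y) = (176, 5) solves the equation, and by the theorem it is the least positive solution.

(x, y) = (176, 5)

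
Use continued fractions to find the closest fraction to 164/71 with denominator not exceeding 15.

Expand x = 164/71 as a continued fraction with the Euclidean algorithm:
  164 = 2*71 + 22, so a_0 = 2.
  71 = 3*22 + 5, so a_1 = 3.
  22 = 4*5 + 2, so a_2 = 4.
  5 = 2*2 + 1, so a_3 = 2.
  2 = 2*1 + 0, so a_4 = 2.
so x = [2; 3, 4, 2, 2].
Convergents (p_i = a_i*p_{i-1} + p_{i-2}, q_i = a_i*q_{i-1} + q_{i-2} with p_{-2}=0, p_{-1}=1, q_{-2}=1, q_{-1}=0), until the denominator exceeds 15:
  i=0: a_0=2, p_0 = 2*1 + 0 = 2, q_0 = 2*0 + 1 = 1.
  i=1: a_1=3, p_1 = 3*2 + 1 = 7, q_1 = 3*1 + 0 = 3.
  i=2: a_2=4, p_2 = 4*7 + 2 = 30, q_2 = 4*3 + 1 = 13.
  i=3: a_3=2, p_3 = 2*30 + 7 = 67, q_3 = 2*13 + 3 = 29.
q_3 = 29 > 15, so the last convergent with denominator <= 15 is p_2/q_2 = 30/13.
The closest fraction with denominator <= 15 is either p_2/q_2 or the intermediate fraction (k*p_2 + p_1)/(k*q_2 + q_1) with the largest k >= 1 whose denominator stays <= 15; these approach x as k grows, and every other convergent or intermediate fraction in range is farther away.
Largest k: floor((15 - q_1)/q_2) = floor((15 - 3)/13) = 0.
Since k = 0, no intermediate fraction beyond p_2/q_2 has denominator <= 15, so the convergent 30/13 is the closest (its error is |164*13 - 30*71|/(71*13) = 2/923).

30/13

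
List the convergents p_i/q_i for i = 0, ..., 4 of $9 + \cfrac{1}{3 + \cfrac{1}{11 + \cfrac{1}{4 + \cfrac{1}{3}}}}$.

Using the convergent recurrence p_i = a_i*p_{i-1} + p_{i-2}, q_i = a_i*q_{i-1} + q_{i-2} with p_{-2}=0, p_{-1}=1, q_{-2}=1, q_{-1}=0:
  i=0: a_0=9, p_0 = 9*1 + 0 = 9, q_0 = 9*0 + 1 = 1.
  i=1: a_1=3, p_1 = 3*9 + 1 = 28, q_1 = 3*1 + 0 = 3.
  i=2: a_2=11, p_2 = 11*28 + 9 = 317, q_2 = 11*3 + 1 = 34.
  i=3: a_3=4, p_3 = 4*317 + 28 = 1296, q_3 = 4*34 + 3 = 139.
  i=4: a_4=3, p_4 = 3*1296 + 317 = 4205, q_4 = 3*139 + 34 = 451.

9/1, 28/3, 317/34, 1296/139, 4205/451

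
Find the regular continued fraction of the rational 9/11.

Run the Euclidean algorithm on 9 and 11; the successive quotients are the partial quotients a_0, a_1, ... (each step inverts the fractional part left over by the previous one):
  9 = 0*11 + 9, so a_0 = 0.
  11 = 1*9 + 2, so a_1 = 1.
  9 = 4*2 + 1, so a_2 = 4.
  2 = 2*1 + 0, so a_3 = 2.
The remainder reaches 0 after 4 divisions, so the expansion has 4 partial quotients, read off in order.

[0; 1, 4, 2]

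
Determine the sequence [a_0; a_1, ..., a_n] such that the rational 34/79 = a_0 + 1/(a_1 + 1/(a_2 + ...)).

[0; 2, 3, 11]

Run the Euclidean algorithm on 34 and 79; the successive quotients are the partial quotients a_0, a_1, ... (each step inverts the fractional part left over by the previous one):
  34 = 0*79 + 34, so a_0 = 0.
  79 = 2*34 + 11, so a_1 = 2.
  34 = 3*11 + 1, so a_2 = 3.
  11 = 11*1 + 0, so a_3 = 11.
The remainder reaches 0 after 4 divisions, so the expansion has 4 partial quotients, read off in order.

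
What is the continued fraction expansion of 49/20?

[2; 2, 4, 2]

Run the Euclidean algorithm on 49 and 20; the successive quotients are the partial quotients a_0, a_1, ... (each step inverts the fractional part left over by the previous one):
  49 = 2*20 + 9, so a_0 = 2.
  20 = 2*9 + 2, so a_1 = 2.
  9 = 4*2 + 1, so a_2 = 4.
  2 = 2*1 + 0, so a_3 = 2.
The remainder reaches 0 after 4 divisions, so the expansion has 4 partial quotients, read off in order.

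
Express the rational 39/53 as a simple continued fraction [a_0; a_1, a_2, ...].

[0; 1, 2, 1, 3, 1, 2]

Run the Euclidean algorithm on 39 and 53; the successive quotients are the partial quotients a_0, a_1, ... (each step inverts the fractional part left over by the previous one):
  39 = 0*53 + 39, so a_0 = 0.
  53 = 1*39 + 14, so a_1 = 1.
  39 = 2*14 + 11, so a_2 = 2.
  14 = 1*11 + 3, so a_3 = 1.
  11 = 3*3 + 2, so a_4 = 3.
  3 = 1*2 + 1, so a_5 = 1.
  2 = 2*1 + 0, so a_6 = 2.
The remainder reaches 0 after 7 divisions, so the expansion has 7 partial quotients, read off in order.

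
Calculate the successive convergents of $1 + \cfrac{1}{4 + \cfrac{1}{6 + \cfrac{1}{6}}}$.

Using the convergent recurrence p_i = a_i*p_{i-1} + p_{i-2}, q_i = a_i*q_{i-1} + q_{i-2} with p_{-2}=0, p_{-1}=1, q_{-2}=1, q_{-1}=0:
  i=0: a_0=1, p_0 = 1*1 + 0 = 1, q_0 = 1*0 + 1 = 1.
  i=1: a_1=4, p_1 = 4*1 + 1 = 5, q_1 = 4*1 + 0 = 4.
  i=2: a_2=6, p_2 = 6*5 + 1 = 31, q_2 = 6*4 + 1 = 25.
  i=3: a_3=6, p_3 = 6*31 + 5 = 191, q_3 = 6*25 + 4 = 154.

1/1, 5/4, 31/25, 191/154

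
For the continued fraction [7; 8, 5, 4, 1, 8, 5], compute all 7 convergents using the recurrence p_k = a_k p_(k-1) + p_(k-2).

Using the convergent recurrence p_i = a_i*p_{i-1} + p_{i-2}, q_i = a_i*q_{i-1} + q_{i-2} with p_{-2}=0, p_{-1}=1, q_{-2}=1, q_{-1}=0:
  i=0: a_0=7, p_0 = 7*1 + 0 = 7, q_0 = 7*0 + 1 = 1.
  i=1: a_1=8, p_1 = 8*7 + 1 = 57, q_1 = 8*1 + 0 = 8.
  i=2: a_2=5, p_2 = 5*57 + 7 = 292, q_2 = 5*8 + 1 = 41.
  i=3: a_3=4, p_3 = 4*292 + 57 = 1225, q_3 = 4*41 + 8 = 172.
  i=4: a_4=1, p_4 = 1*1225 + 292 = 1517, q_4 = 1*172 + 41 = 213.
  i=5: a_5=8, p_5 = 8*1517 + 1225 = 13361, q_5 = 8*213 + 172 = 1876.
  i=6: a_6=5, p_6 = 5*13361 + 1517 = 68322, q_6 = 5*1876 + 213 = 9593.

7/1, 57/8, 292/41, 1225/172, 1517/213, 13361/1876, 68322/9593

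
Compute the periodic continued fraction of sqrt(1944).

Write x_i = (sqrt(1944) + m_i)/d_i with (m_0, d_0) = (0, 1). a_0 = floor(sqrt(1944)) = 44, since 44^2 = 1936 <= 1944 < 2025 = 45^2.
Iterate m_{i+1} = d_i*a_i - m_i, d_{i+1} = (1944 - m_{i+1}^2)/d_i, a_{i+1} = floor((a_0 + m_{i+1})/d_{i+1}):
  m_1 = 1*44 - 0 = 44, d_1 = (1944 - 44^2)/1 = 8/1 = 8, a_1 = floor((44 + 44)/8) = 11.
  m_2 = 8*11 - 44 = 44, d_2 = (1944 - 44^2)/8 = 8/8 = 1, a_2 = floor((44 + 44)/1) = 88.
  m_3 = 1*88 - 44 = 44, d_3 = (1944 - 44^2)/1 = 8/1 = 8: (m_3, d_3) = (m_1, d_1) = (44, 8), so from here the quotients repeat a_1, a_2; the period length is 2.
Hence the expansion of sqrt(1944) is a_0 = 44 followed by the repeating block 11, 88 (period 2).

[44; (11, 88)]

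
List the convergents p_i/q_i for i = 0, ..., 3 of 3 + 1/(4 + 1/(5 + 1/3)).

3/1, 13/4, 68/21, 217/67

Using the convergent recurrence p_i = a_i*p_{i-1} + p_{i-2}, q_i = a_i*q_{i-1} + q_{i-2} with p_{-2}=0, p_{-1}=1, q_{-2}=1, q_{-1}=0:
  i=0: a_0=3, p_0 = 3*1 + 0 = 3, q_0 = 3*0 + 1 = 1.
  i=1: a_1=4, p_1 = 4*3 + 1 = 13, q_1 = 4*1 + 0 = 4.
  i=2: a_2=5, p_2 = 5*13 + 3 = 68, q_2 = 5*4 + 1 = 21.
  i=3: a_3=3, p_3 = 3*68 + 13 = 217, q_3 = 3*21 + 4 = 67.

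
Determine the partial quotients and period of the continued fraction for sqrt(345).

[18; (1, 1, 2, 1, 6, 1, 2, 1, 1, 36)]

Write x_i = (sqrt(345) + m_i)/d_i with (m_0, d_0) = (0, 1). a_0 = floor(sqrt(345)) = 18, since 18^2 = 324 <= 345 < 361 = 19^2.
Iterate m_{i+1} = d_i*a_i - m_i, d_{i+1} = (345 - m_{i+1}^2)/d_i, a_{i+1} = floor((a_0 + m_{i+1})/d_{i+1}):
  m_1 = 1*18 - 0 = 18, d_1 = (345 - 18^2)/1 = 21/1 = 21, a_1 = floor((18 + 18)/21) = 1.
  m_2 = 21*1 - 18 = 3, d_2 = (345 - 3^2)/21 = 336/21 = 16, a_2 = floor((18 + 3)/16) = 1.
  m_3 = 16*1 - 3 = 13, d_3 = (345 - 13^2)/16 = 176/16 = 11, a_3 = floor((18 + 13)/11) = 2.
  m_4 = 11*2 - 13 = 9, d_4 = (345 - 9^2)/11 = 264/11 = 24, a_4 = floor((18 + 9)/24) = 1.
  m_5 = 24*1 - 9 = 15, d_5 = (345 - 15^2)/24 = 120/24 = 5, a_5 = floor((18 + 15)/5) = 6.
  m_6 = 5*6 - 15 = 15, d_6 = (345 - 15^2)/5 = 120/5 = 24, a_6 = floor((18 + 15)/24) = 1.
  m_7 = 24*1 - 15 = 9, d_7 = (345 - 9^2)/24 = 264/24 = 11, a_7 = floor((18 + 9)/11) = 2.
  m_8 = 11*2 - 9 = 13, d_8 = (345 - 13^2)/11 = 176/11 = 16, a_8 = floor((18 + 13)/16) = 1.
  m_9 = 16*1 - 13 = 3, d_9 = (345 - 3^2)/16 = 336/16 = 21, a_9 = floor((18 + 3)/21) = 1.
  m_10 = 21*1 - 3 = 18, d_10 = (345 - 18^2)/21 = 21/21 = 1, a_10 = floor((18 + 18)/1) = 36.
  m_11 = 1*36 - 18 = 18, d_11 = (345 - 18^2)/1 = 21/1 = 21: (m_11, d_11) = (m_1, d_1) = (18, 21), so from here the quotients repeat a_1, ..., a_10; the period length is 10.
Hence the expansion of sqrt(345) is a_0 = 18 followed by the repeating block 1, 1, 2, 1, 6, 1, 2, 1, 1, 36 (period 10).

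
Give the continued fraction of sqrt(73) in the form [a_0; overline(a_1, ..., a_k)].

Write x_i = (sqrt(73) + m_i)/d_i with (m_0, d_0) = (0, 1). a_0 = floor(sqrt(73)) = 8, since 8^2 = 64 <= 73 < 81 = 9^2.
Iterate m_{i+1} = d_i*a_i - m_i, d_{i+1} = (73 - m_{i+1}^2)/d_i, a_{i+1} = floor((a_0 + m_{i+1})/d_{i+1}):
  m_1 = 1*8 - 0 = 8, d_1 = (73 - 8^2)/1 = 9/1 = 9, a_1 = floor((8 + 8)/9) = 1.
  m_2 = 9*1 - 8 = 1, d_2 = (73 - 1^2)/9 = 72/9 = 8, a_2 = floor((8 + 1)/8) = 1.
  m_3 = 8*1 - 1 = 7, d_3 = (73 - 7^2)/8 = 24/8 = 3, a_3 = floor((8 + 7)/3) = 5.
  m_4 = 3*5 - 7 = 8, d_4 = (73 - 8^2)/3 = 9/3 = 3, a_4 = floor((8 + 8)/3) = 5.
  m_5 = 3*5 - 8 = 7, d_5 = (73 - 7^2)/3 = 24/3 = 8, a_5 = floor((8 + 7)/8) = 1.
  m_6 = 8*1 - 7 = 1, d_6 = (73 - 1^2)/8 = 72/8 = 9, a_6 = floor((8 + 1)/9) = 1.
  m_7 = 9*1 - 1 = 8, d_7 = (73 - 8^2)/9 = 9/9 = 1, a_7 = floor((8 + 8)/1) = 16.
  m_8 = 1*16 - 8 = 8, d_8 = (73 - 8^2)/1 = 9/1 = 9: (m_8, d_8) = (m_1, d_1) = (8, 9), so from here the quotients repeat a_1, ..., a_7; the period length is 7.
Hence the expansion of sqrt(73) is a_0 = 8 followed by the repeating block 1, 1, 5, 5, 1, 1, 16 (period 7).

[8; overline(1, 1, 5, 5, 1, 1, 16)]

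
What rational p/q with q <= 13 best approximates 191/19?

131/13

Expand x = 191/19 as a continued fraction with the Euclidean algorithm:
  191 = 10*19 + 1, so a_0 = 10.
  19 = 19*1 + 0, so a_1 = 19.
so x = [10; 19].
Convergents (p_i = a_i*p_{i-1} + p_{i-2}, q_i = a_i*q_{i-1} + q_{i-2} with p_{-2}=0, p_{-1}=1, q_{-2}=1, q_{-1}=0), until the denominator exceeds 13:
  i=0: a_0=10, p_0 = 10*1 + 0 = 10, q_0 = 10*0 + 1 = 1.
  i=1: a_1=19, p_1 = 19*10 + 1 = 191, q_1 = 19*1 + 0 = 19.
q_1 = 19 > 13, so the last convergent with denominator <= 13 is p_0/q_0 = 10/1.
The closest fraction with denominator <= 13 is either p_0/q_0 or the intermediate fraction (k*p_0 + p_{-1})/(k*q_0 + q_{-1}) with the largest k >= 1 whose denominator stays <= 13; these approach x as k grows, and every other convergent or intermediate fraction in range is farther away.
Largest k: floor((13 - q_{-1})/q_0) = floor((13 - 0)/1) = 13 (using the seeds p_{-1} = 1, q_{-1} = 0).
That gives (13*10 + 1)/(13*1 + 0) = 131/13.
Compare the errors: |x - 10/1| = |191*1 - 10*19|/(19*1) = 1/19, and |x - 131/13| = |191*13 - 131*19|/(19*13) = 6/247.
Cross-multiplying, 6*19 = 114 < 247 = 1*247, so 6/247 is smaller: the intermediate fraction 131/13 is closer to x than 10/1.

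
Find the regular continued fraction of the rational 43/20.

Run the Euclidean algorithm on 43 and 20; the successive quotients are the partial quotients a_0, a_1, ... (each step inverts the fractional part left over by the previous one):
  43 = 2*20 + 3, so a_0 = 2.
  20 = 6*3 + 2, so a_1 = 6.
  3 = 1*2 + 1, so a_2 = 1.
  2 = 2*1 + 0, so a_3 = 2.
The remainder reaches 0 after 4 divisions, so the expansion has 4 partial quotients, read off in order.

[2; 6, 1, 2]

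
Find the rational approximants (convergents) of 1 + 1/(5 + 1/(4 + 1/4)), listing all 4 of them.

Using the convergent recurrence p_i = a_i*p_{i-1} + p_{i-2}, q_i = a_i*q_{i-1} + q_{i-2} with p_{-2}=0, p_{-1}=1, q_{-2}=1, q_{-1}=0:
  i=0: a_0=1, p_0 = 1*1 + 0 = 1, q_0 = 1*0 + 1 = 1.
  i=1: a_1=5, p_1 = 5*1 + 1 = 6, q_1 = 5*1 + 0 = 5.
  i=2: a_2=4, p_2 = 4*6 + 1 = 25, q_2 = 4*5 + 1 = 21.
  i=3: a_3=4, p_3 = 4*25 + 6 = 106, q_3 = 4*21 + 5 = 89.

1/1, 6/5, 25/21, 106/89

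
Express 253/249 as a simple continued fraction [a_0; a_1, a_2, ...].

[1; 62, 4]

Run the Euclidean algorithm on 253 and 249; the successive quotients are the partial quotients a_0, a_1, ... (each step inverts the fractional part left over by the previous one):
  253 = 1*249 + 4, so a_0 = 1.
  249 = 62*4 + 1, so a_1 = 62.
  4 = 4*1 + 0, so a_2 = 4.
The remainder reaches 0 after 3 divisions, so the expansion has 3 partial quotients, read off in order.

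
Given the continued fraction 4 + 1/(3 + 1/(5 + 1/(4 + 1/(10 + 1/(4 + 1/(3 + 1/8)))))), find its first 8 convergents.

Using the convergent recurrence p_i = a_i*p_{i-1} + p_{i-2}, q_i = a_i*q_{i-1} + q_{i-2} with p_{-2}=0, p_{-1}=1, q_{-2}=1, q_{-1}=0:
  i=0: a_0=4, p_0 = 4*1 + 0 = 4, q_0 = 4*0 + 1 = 1.
  i=1: a_1=3, p_1 = 3*4 + 1 = 13, q_1 = 3*1 + 0 = 3.
  i=2: a_2=5, p_2 = 5*13 + 4 = 69, q_2 = 5*3 + 1 = 16.
  i=3: a_3=4, p_3 = 4*69 + 13 = 289, q_3 = 4*16 + 3 = 67.
  i=4: a_4=10, p_4 = 10*289 + 69 = 2959, q_4 = 10*67 + 16 = 686.
  i=5: a_5=4, p_5 = 4*2959 + 289 = 12125, q_5 = 4*686 + 67 = 2811.
  i=6: a_6=3, p_6 = 3*12125 + 2959 = 39334, q_6 = 3*2811 + 686 = 9119.
  i=7: a_7=8, p_7 = 8*39334 + 12125 = 326797, q_7 = 8*9119 + 2811 = 75763.

4/1, 13/3, 69/16, 289/67, 2959/686, 12125/2811, 39334/9119, 326797/75763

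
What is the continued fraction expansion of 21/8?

Run the Euclidean algorithm on 21 and 8; the successive quotients are the partial quotients a_0, a_1, ... (each step inverts the fractional part left over by the previous one):
  21 = 2*8 + 5, so a_0 = 2.
  8 = 1*5 + 3, so a_1 = 1.
  5 = 1*3 + 2, so a_2 = 1.
  3 = 1*2 + 1, so a_3 = 1.
  2 = 2*1 + 0, so a_4 = 2.
The remainder reaches 0 after 5 divisions, so the expansion has 5 partial quotients, read off in order.

[2; 1, 1, 1, 2]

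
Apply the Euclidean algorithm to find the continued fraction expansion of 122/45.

Run the Euclidean algorithm on 122 and 45; the successive quotients are the partial quotients a_0, a_1, ... (each step inverts the fractional part left over by the previous one):
  122 = 2*45 + 32, so a_0 = 2.
  45 = 1*32 + 13, so a_1 = 1.
  32 = 2*13 + 6, so a_2 = 2.
  13 = 2*6 + 1, so a_3 = 2.
  6 = 6*1 + 0, so a_4 = 6.
The remainder reaches 0 after 5 divisions, so the expansion has 5 partial quotients, read off in order.

[2; 1, 2, 2, 6]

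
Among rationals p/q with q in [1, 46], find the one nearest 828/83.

419/42

Expand x = 828/83 as a continued fraction with the Euclidean algorithm:
  828 = 9*83 + 81, so a_0 = 9.
  83 = 1*81 + 2, so a_1 = 1.
  81 = 40*2 + 1, so a_2 = 40.
  2 = 2*1 + 0, so a_3 = 2.
so x = [9; 1, 40, 2].
Convergents (p_i = a_i*p_{i-1} + p_{i-2}, q_i = a_i*q_{i-1} + q_{i-2} with p_{-2}=0, p_{-1}=1, q_{-2}=1, q_{-1}=0), until the denominator exceeds 46:
  i=0: a_0=9, p_0 = 9*1 + 0 = 9, q_0 = 9*0 + 1 = 1.
  i=1: a_1=1, p_1 = 1*9 + 1 = 10, q_1 = 1*1 + 0 = 1.
  i=2: a_2=40, p_2 = 40*10 + 9 = 409, q_2 = 40*1 + 1 = 41.
  i=3: a_3=2, p_3 = 2*409 + 10 = 828, q_3 = 2*41 + 1 = 83.
q_3 = 83 > 46, so the last convergent with denominator <= 46 is p_2/q_2 = 409/41.
The closest fraction with denominator <= 46 is either p_2/q_2 or the intermediate fraction (k*p_2 + p_1)/(k*q_2 + q_1) with the largest k >= 1 whose denominator stays <= 46; these approach x as k grows, and every other convergent or intermediate fraction in range is farther away.
Largest k: floor((46 - q_1)/q_2) = floor((46 - 1)/41) = 1.
That gives (1*409 + 10)/(1*41 + 1) = 419/42.
Compare the errors: |x - 409/41| = |828*41 - 409*83|/(83*41) = 1/3403, and |x - 419/42| = |828*42 - 419*83|/(83*42) = 1/3486.
Cross-multiplying, 1*3403 = 3403 < 3486 = 1*3486, so 1/3486 is smaller: the intermediate fraction 419/42 is closer to x than 409/41.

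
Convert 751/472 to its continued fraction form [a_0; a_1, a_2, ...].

[1; 1, 1, 2, 4, 10, 2]

Run the Euclidean algorithm on 751 and 472; the successive quotients are the partial quotients a_0, a_1, ... (each step inverts the fractional part left over by the previous one):
  751 = 1*472 + 279, so a_0 = 1.
  472 = 1*279 + 193, so a_1 = 1.
  279 = 1*193 + 86, so a_2 = 1.
  193 = 2*86 + 21, so a_3 = 2.
  86 = 4*21 + 2, so a_4 = 4.
  21 = 10*2 + 1, so a_5 = 10.
  2 = 2*1 + 0, so a_6 = 2.
The remainder reaches 0 after 7 divisions, so the expansion has 7 partial quotients, read off in order.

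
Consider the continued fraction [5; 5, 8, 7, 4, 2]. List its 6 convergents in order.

Using the convergent recurrence p_i = a_i*p_{i-1} + p_{i-2}, q_i = a_i*q_{i-1} + q_{i-2} with p_{-2}=0, p_{-1}=1, q_{-2}=1, q_{-1}=0:
  i=0: a_0=5, p_0 = 5*1 + 0 = 5, q_0 = 5*0 + 1 = 1.
  i=1: a_1=5, p_1 = 5*5 + 1 = 26, q_1 = 5*1 + 0 = 5.
  i=2: a_2=8, p_2 = 8*26 + 5 = 213, q_2 = 8*5 + 1 = 41.
  i=3: a_3=7, p_3 = 7*213 + 26 = 1517, q_3 = 7*41 + 5 = 292.
  i=4: a_4=4, p_4 = 4*1517 + 213 = 6281, q_4 = 4*292 + 41 = 1209.
  i=5: a_5=2, p_5 = 2*6281 + 1517 = 14079, q_5 = 2*1209 + 292 = 2710.

5/1, 26/5, 213/41, 1517/292, 6281/1209, 14079/2710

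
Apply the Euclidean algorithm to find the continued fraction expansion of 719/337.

Run the Euclidean algorithm on 719 and 337; the successive quotients are the partial quotients a_0, a_1, ... (each step inverts the fractional part left over by the previous one):
  719 = 2*337 + 45, so a_0 = 2.
  337 = 7*45 + 22, so a_1 = 7.
  45 = 2*22 + 1, so a_2 = 2.
  22 = 22*1 + 0, so a_3 = 22.
The remainder reaches 0 after 4 divisions, so the expansion has 4 partial quotients, read off in order.

[2; 7, 2, 22]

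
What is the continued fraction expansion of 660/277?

[2; 2, 1, 1, 1, 1, 2, 2, 3]

Run the Euclidean algorithm on 660 and 277; the successive quotients are the partial quotients a_0, a_1, ... (each step inverts the fractional part left over by the previous one):
  660 = 2*277 + 106, so a_0 = 2.
  277 = 2*106 + 65, so a_1 = 2.
  106 = 1*65 + 41, so a_2 = 1.
  65 = 1*41 + 24, so a_3 = 1.
  41 = 1*24 + 17, so a_4 = 1.
  24 = 1*17 + 7, so a_5 = 1.
  17 = 2*7 + 3, so a_6 = 2.
  7 = 2*3 + 1, so a_7 = 2.
  3 = 3*1 + 0, so a_8 = 3.
The remainder reaches 0 after 9 divisions, so the expansion has 9 partial quotients, read off in order.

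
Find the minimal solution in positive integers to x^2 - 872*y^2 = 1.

(x, y) = (126003, 4267)

First expand sqrt(872) as a continued fraction. With x_i = (sqrt(872) + m_i)/d_i and (m_0, d_0) = (0, 1): a_0 = floor(sqrt(872)) = 29, since 29^2 = 841 <= 872 < 900 = 30^2.
Iterate m_{i+1} = d_i*a_i - m_i, d_{i+1} = (872 - m_{i+1}^2)/d_i, a_{i+1} = floor((a_0 + m_{i+1})/d_{i+1}):
  m_1 = 1*29 - 0 = 29, d_1 = (872 - 29^2)/1 = 31/1 = 31, a_1 = floor((29 + 29)/31) = 1.
  m_2 = 31*1 - 29 = 2, d_2 = (872 - 2^2)/31 = 868/31 = 28, a_2 = floor((29 + 2)/28) = 1.
  m_3 = 28*1 - 2 = 26, d_3 = (872 - 26^2)/28 = 196/28 = 7, a_3 = floor((29 + 26)/7) = 7.
  m_4 = 7*7 - 26 = 23, d_4 = (872 - 23^2)/7 = 343/7 = 49, a_4 = floor((29 + 23)/49) = 1.
  m_5 = 49*1 - 23 = 26, d_5 = (872 - 26^2)/49 = 196/49 = 4, a_5 = floor((29 + 26)/4) = 13.
  m_6 = 4*13 - 26 = 26, d_6 = (872 - 26^2)/4 = 196/4 = 49, a_6 = floor((29 + 26)/49) = 1.
  m_7 = 49*1 - 26 = 23, d_7 = (872 - 23^2)/49 = 343/49 = 7, a_7 = floor((29 + 23)/7) = 7.
  m_8 = 7*7 - 23 = 26, d_8 = (872 - 26^2)/7 = 196/7 = 28, a_8 = floor((29 + 26)/28) = 1.
  m_9 = 28*1 - 26 = 2, d_9 = (872 - 2^2)/28 = 868/28 = 31, a_9 = floor((29 + 2)/31) = 1.
  m_10 = 31*1 - 2 = 29, d_10 = (872 - 29^2)/31 = 31/31 = 1, a_10 = floor((29 + 29)/1) = 58.
  m_11 = 1*58 - 29 = 29, d_11 = (872 - 29^2)/1 = 31/1 = 31: (m_11, d_11) = (m_1, d_1) = (29, 31), so from here the quotients repeat a_1, ..., a_10; the period length is 10.
So sqrt(872) = [29; (1, 1, 7, 1, 13, 1, 7, 1, 1, 58)] with period length k = 10.
k is even, so the fundamental solution of x^2 - 872y^2 = 1 is (p_{k-1}, q_{k-1}) = (p_9, q_9); compute convergents through index 9.
Convergents (p_i = a_i*p_{i-1} + p_{i-2}, q_i = a_i*q_{i-1} + q_{i-2} with p_{-2}=0, p_{-1}=1, q_{-2}=1, q_{-1}=0):
  i=0: a_0=29, p_0 = 29*1 + 0 = 29, q_0 = 29*0 + 1 = 1.
  i=1: a_1=1, p_1 = 1*29 + 1 = 30, q_1 = 1*1 + 0 = 1.
  i=2: a_2=1, p_2 = 1*30 + 29 = 59, q_2 = 1*1 + 1 = 2.
  i=3: a_3=7, p_3 = 7*59 + 30 = 443, q_3 = 7*2 + 1 = 15.
  i=4: a_4=1, p_4 = 1*443 + 59 = 502, q_4 = 1*15 + 2 = 17.
  i=5: a_5=13, p_5 = 13*502 + 443 = 6969, q_5 = 13*17 + 15 = 236.
  i=6: a_6=1, p_6 = 1*6969 + 502 = 7471, q_6 = 1*236 + 17 = 253.
  i=7: a_7=7, p_7 = 7*7471 + 6969 = 59266, q_7 = 7*253 + 236 = 2007.
  i=8: a_8=1, p_8 = 1*59266 + 7471 = 66737, q_8 = 1*2007 + 253 = 2260.
  i=9: a_9=1, p_9 = 1*66737 + 59266 = 126003, q_9 = 1*2260 + 2007 = 4267.
Check: 126003^2 - 872*4267^2 = 15876756009 - 15876756008 = 1, so (x, y) = (126003, 4267) solves the equation, and by the theorem it is the least positive solution.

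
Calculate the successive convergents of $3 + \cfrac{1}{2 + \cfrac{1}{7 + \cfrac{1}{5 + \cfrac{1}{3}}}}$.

3/1, 7/2, 52/15, 267/77, 853/246

Using the convergent recurrence p_i = a_i*p_{i-1} + p_{i-2}, q_i = a_i*q_{i-1} + q_{i-2} with p_{-2}=0, p_{-1}=1, q_{-2}=1, q_{-1}=0:
  i=0: a_0=3, p_0 = 3*1 + 0 = 3, q_0 = 3*0 + 1 = 1.
  i=1: a_1=2, p_1 = 2*3 + 1 = 7, q_1 = 2*1 + 0 = 2.
  i=2: a_2=7, p_2 = 7*7 + 3 = 52, q_2 = 7*2 + 1 = 15.
  i=3: a_3=5, p_3 = 5*52 + 7 = 267, q_3 = 5*15 + 2 = 77.
  i=4: a_4=3, p_4 = 3*267 + 52 = 853, q_4 = 3*77 + 15 = 246.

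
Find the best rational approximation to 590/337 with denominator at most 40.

Expand x = 590/337 as a continued fraction with the Euclidean algorithm:
  590 = 1*337 + 253, so a_0 = 1.
  337 = 1*253 + 84, so a_1 = 1.
  253 = 3*84 + 1, so a_2 = 3.
  84 = 84*1 + 0, so a_3 = 84.
so x = [1; 1, 3, 84].
Convergents (p_i = a_i*p_{i-1} + p_{i-2}, q_i = a_i*q_{i-1} + q_{i-2} with p_{-2}=0, p_{-1}=1, q_{-2}=1, q_{-1}=0), until the denominator exceeds 40:
  i=0: a_0=1, p_0 = 1*1 + 0 = 1, q_0 = 1*0 + 1 = 1.
  i=1: a_1=1, p_1 = 1*1 + 1 = 2, q_1 = 1*1 + 0 = 1.
  i=2: a_2=3, p_2 = 3*2 + 1 = 7, q_2 = 3*1 + 1 = 4.
  i=3: a_3=84, p_3 = 84*7 + 2 = 590, q_3 = 84*4 + 1 = 337.
q_3 = 337 > 40, so the last convergent with denominator <= 40 is p_2/q_2 = 7/4.
The closest fraction with denominator <= 40 is either p_2/q_2 or the intermediate fraction (k*p_2 + p_1)/(k*q_2 + q_1) with the largest k >= 1 whose denominator stays <= 40; these approach x as k grows, and every other convergent or intermediate fraction in range is farther away.
Largest k: floor((40 - q_1)/q_2) = floor((40 - 1)/4) = 9.
That gives (9*7 + 2)/(9*4 + 1) = 65/37.
Compare the errors: |x - 7/4| = |590*4 - 7*337|/(337*4) = 1/1348, and |x - 65/37| = |590*37 - 65*337|/(337*37) = 75/12469.
Cross-multiplying, 1*12469 = 12469 < 101100 = 75*1348, so 1/1348 is smaller: the convergent 7/4 is closer to x than 65/37.

7/4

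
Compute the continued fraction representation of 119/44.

Run the Euclidean algorithm on 119 and 44; the successive quotients are the partial quotients a_0, a_1, ... (each step inverts the fractional part left over by the previous one):
  119 = 2*44 + 31, so a_0 = 2.
  44 = 1*31 + 13, so a_1 = 1.
  31 = 2*13 + 5, so a_2 = 2.
  13 = 2*5 + 3, so a_3 = 2.
  5 = 1*3 + 2, so a_4 = 1.
  3 = 1*2 + 1, so a_5 = 1.
  2 = 2*1 + 0, so a_6 = 2.
The remainder reaches 0 after 7 divisions, so the expansion has 7 partial quotients, read off in order.

[2; 1, 2, 2, 1, 1, 2]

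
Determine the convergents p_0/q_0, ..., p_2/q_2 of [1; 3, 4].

Using the convergent recurrence p_i = a_i*p_{i-1} + p_{i-2}, q_i = a_i*q_{i-1} + q_{i-2} with p_{-2}=0, p_{-1}=1, q_{-2}=1, q_{-1}=0:
  i=0: a_0=1, p_0 = 1*1 + 0 = 1, q_0 = 1*0 + 1 = 1.
  i=1: a_1=3, p_1 = 3*1 + 1 = 4, q_1 = 3*1 + 0 = 3.
  i=2: a_2=4, p_2 = 4*4 + 1 = 17, q_2 = 4*3 + 1 = 13.

1/1, 4/3, 17/13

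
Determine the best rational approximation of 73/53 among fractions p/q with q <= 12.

11/8

Expand x = 73/53 as a continued fraction with the Euclidean algorithm:
  73 = 1*53 + 20, so a_0 = 1.
  53 = 2*20 + 13, so a_1 = 2.
  20 = 1*13 + 7, so a_2 = 1.
  13 = 1*7 + 6, so a_3 = 1.
  7 = 1*6 + 1, so a_4 = 1.
  6 = 6*1 + 0, so a_5 = 6.
so x = [1; 2, 1, 1, 1, 6].
Convergents (p_i = a_i*p_{i-1} + p_{i-2}, q_i = a_i*q_{i-1} + q_{i-2} with p_{-2}=0, p_{-1}=1, q_{-2}=1, q_{-1}=0), until the denominator exceeds 12:
  i=0: a_0=1, p_0 = 1*1 + 0 = 1, q_0 = 1*0 + 1 = 1.
  i=1: a_1=2, p_1 = 2*1 + 1 = 3, q_1 = 2*1 + 0 = 2.
  i=2: a_2=1, p_2 = 1*3 + 1 = 4, q_2 = 1*2 + 1 = 3.
  i=3: a_3=1, p_3 = 1*4 + 3 = 7, q_3 = 1*3 + 2 = 5.
  i=4: a_4=1, p_4 = 1*7 + 4 = 11, q_4 = 1*5 + 3 = 8.
  i=5: a_5=6, p_5 = 6*11 + 7 = 73, q_5 = 6*8 + 5 = 53.
q_5 = 53 > 12, so the last convergent with denominator <= 12 is p_4/q_4 = 11/8.
The closest fraction with denominator <= 12 is either p_4/q_4 or the intermediate fraction (k*p_4 + p_3)/(k*q_4 + q_3) with the largest k >= 1 whose denominator stays <= 12; these approach x as k grows, and every other convergent or intermediate fraction in range is farther away.
Largest k: floor((12 - q_3)/q_4) = floor((12 - 5)/8) = 0.
Since k = 0, no intermediate fraction beyond p_4/q_4 has denominator <= 12, so the convergent 11/8 is the closest (its error is |73*8 - 11*53|/(53*8) = 1/424).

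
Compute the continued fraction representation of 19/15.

Run the Euclidean algorithm on 19 and 15; the successive quotients are the partial quotients a_0, a_1, ... (each step inverts the fractional part left over by the previous one):
  19 = 1*15 + 4, so a_0 = 1.
  15 = 3*4 + 3, so a_1 = 3.
  4 = 1*3 + 1, so a_2 = 1.
  3 = 3*1 + 0, so a_3 = 3.
The remainder reaches 0 after 4 divisions, so the expansion has 4 partial quotients, read off in order.

[1; 3, 1, 3]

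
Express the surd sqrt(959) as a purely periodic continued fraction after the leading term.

[30; (1, 29, 1, 60)]

Write x_i = (sqrt(959) + m_i)/d_i with (m_0, d_0) = (0, 1). a_0 = floor(sqrt(959)) = 30, since 30^2 = 900 <= 959 < 961 = 31^2.
Iterate m_{i+1} = d_i*a_i - m_i, d_{i+1} = (959 - m_{i+1}^2)/d_i, a_{i+1} = floor((a_0 + m_{i+1})/d_{i+1}):
  m_1 = 1*30 - 0 = 30, d_1 = (959 - 30^2)/1 = 59/1 = 59, a_1 = floor((30 + 30)/59) = 1.
  m_2 = 59*1 - 30 = 29, d_2 = (959 - 29^2)/59 = 118/59 = 2, a_2 = floor((30 + 29)/2) = 29.
  m_3 = 2*29 - 29 = 29, d_3 = (959 - 29^2)/2 = 118/2 = 59, a_3 = floor((30 + 29)/59) = 1.
  m_4 = 59*1 - 29 = 30, d_4 = (959 - 30^2)/59 = 59/59 = 1, a_4 = floor((30 + 30)/1) = 60.
  m_5 = 1*60 - 30 = 30, d_5 = (959 - 30^2)/1 = 59/1 = 59: (m_5, d_5) = (m_1, d_1) = (30, 59), so from here the quotients repeat a_1, ..., a_4; the period length is 4.
Hence the expansion of sqrt(959) is a_0 = 30 followed by the repeating block 1, 29, 1, 60 (period 4).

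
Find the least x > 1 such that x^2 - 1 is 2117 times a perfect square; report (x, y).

First expand sqrt(2117) as a continued fraction. With x_i = (sqrt(2117) + m_i)/d_i and (m_0, d_0) = (0, 1): a_0 = floor(sqrt(2117)) = 46, since 46^2 = 2116 <= 2117 < 2209 = 47^2.
Iterate m_{i+1} = d_i*a_i - m_i, d_{i+1} = (2117 - m_{i+1}^2)/d_i, a_{i+1} = floor((a_0 + m_{i+1})/d_{i+1}):
  m_1 = 1*46 - 0 = 46, d_1 = (2117 - 46^2)/1 = 1/1 = 1, a_1 = floor((46 + 46)/1) = 92.
  m_2 = 1*92 - 46 = 46, d_2 = (2117 - 46^2)/1 = 1/1 = 1: (m_2, d_2) = (m_1, d_1) = (46, 1), so from here the quotient a_1 repeats; the period length is 1.
So sqrt(2117) = [46; (92)] with period length k = 1.
k is odd, so (p_{k-1}, q_{k-1}) only solves x^2 - 2117y^2 = -1 and the fundamental solution of x^2 - 2117y^2 = 1 is (p_{2k-1}, q_{2k-1}) = (p_1, q_1); compute convergents through index 1, running through the period twice.
Convergents (p_i = a_i*p_{i-1} + p_{i-2}, q_i = a_i*q_{i-1} + q_{i-2} with p_{-2}=0, p_{-1}=1, q_{-2}=1, q_{-1}=0):
  i=0: a_0=46, p_0 = 46*1 + 0 = 46, q_0 = 46*0 + 1 = 1.
  i=1: a_1=92, p_1 = 92*46 + 1 = 4233, q_1 = 92*1 + 0 = 92.
Indeed p_0^2 - 2117*q_0^2 = 2116 - 2117 = -1, not +1.
Check: 4233^2 - 2117*92^2 = 17918289 - 17918288 = 1, so (x, y) = (4233, 92) solves the equation, and by the theorem it is the least positive solution.

(x, y) = (4233, 92)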